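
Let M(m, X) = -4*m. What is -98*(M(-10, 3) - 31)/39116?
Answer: -63/2794 ≈ -0.022548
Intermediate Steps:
-98*(M(-10, 3) - 31)/39116 = -98*(-4*(-10) - 31)/39116 = -98*(40 - 31)*(1/39116) = -98*9*(1/39116) = -882*1/39116 = -63/2794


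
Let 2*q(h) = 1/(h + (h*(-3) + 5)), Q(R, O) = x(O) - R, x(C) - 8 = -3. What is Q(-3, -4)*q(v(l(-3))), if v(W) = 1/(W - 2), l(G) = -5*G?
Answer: 52/63 ≈ 0.82540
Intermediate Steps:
v(W) = 1/(-2 + W)
x(C) = 5 (x(C) = 8 - 3 = 5)
Q(R, O) = 5 - R
q(h) = 1/(2*(5 - 2*h)) (q(h) = 1/(2*(h + (h*(-3) + 5))) = 1/(2*(h + (-3*h + 5))) = 1/(2*(h + (5 - 3*h))) = 1/(2*(5 - 2*h)))
Q(-3, -4)*q(v(l(-3))) = (5 - 1*(-3))*(-1/(-10 + 4/(-2 - 5*(-3)))) = (5 + 3)*(-1/(-10 + 4/(-2 + 15))) = 8*(-1/(-10 + 4/13)) = 8*(-1/(-126/13)) = 8*(-1*(-13/126)) = 8*(13/126) = 52/63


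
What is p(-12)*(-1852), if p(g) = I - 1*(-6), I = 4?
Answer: -18520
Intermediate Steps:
p(g) = 10 (p(g) = 4 - 1*(-6) = 4 + 6 = 10)
p(-12)*(-1852) = 10*(-1852) = -18520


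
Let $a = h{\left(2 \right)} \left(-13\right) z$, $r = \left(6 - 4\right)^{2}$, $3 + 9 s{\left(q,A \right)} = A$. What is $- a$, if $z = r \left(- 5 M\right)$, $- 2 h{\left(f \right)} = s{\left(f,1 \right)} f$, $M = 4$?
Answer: $- \frac{2080}{9} \approx -231.11$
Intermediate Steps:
$s{\left(q,A \right)} = - \frac{1}{3} + \frac{A}{9}$
$h{\left(f \right)} = \frac{f}{9}$ ($h{\left(f \right)} = - \frac{\left(- \frac{1}{3} + \frac{1}{9} \cdot 1\right) f}{2} = - \frac{\left(- \frac{1}{3} + \frac{1}{9}\right) f}{2} = - \frac{\left(- \frac{2}{9}\right) f}{2} = \frac{f}{9}$)
$r = 4$ ($r = 2^{2} = 4$)
$z = -80$ ($z = 4 \left(\left(-5\right) 4\right) = 4 \left(-20\right) = -80$)
$a = \frac{2080}{9}$ ($a = \frac{1}{9} \cdot 2 \left(-13\right) \left(-80\right) = \frac{2}{9} \left(-13\right) \left(-80\right) = \left(- \frac{26}{9}\right) \left(-80\right) = \frac{2080}{9} \approx 231.11$)
$- a = \left(-1\right) \frac{2080}{9} = - \frac{2080}{9}$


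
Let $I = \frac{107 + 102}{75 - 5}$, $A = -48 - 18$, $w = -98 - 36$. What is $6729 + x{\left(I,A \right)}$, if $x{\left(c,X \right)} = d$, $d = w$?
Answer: $6595$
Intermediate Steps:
$w = -134$ ($w = -98 - 36 = -134$)
$d = -134$
$A = -66$
$I = \frac{209}{70} \approx 2.9857$
$x{\left(c,X \right)} = -134$
$6729 + x{\left(I,A \right)} = 6729 - 134 = 6595$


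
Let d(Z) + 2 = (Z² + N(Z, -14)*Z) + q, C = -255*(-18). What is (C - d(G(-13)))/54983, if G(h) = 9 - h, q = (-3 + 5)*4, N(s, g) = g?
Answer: 4408/54983 ≈ 0.080170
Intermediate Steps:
q = 8 (q = 2*4 = 8)
C = 4590
d(Z) = 6 + Z² - 14*Z (d(Z) = -2 + ((Z² - 14*Z) + 8) = -2 + (8 + Z² - 14*Z) = 6 + Z² - 14*Z)
(C - d(G(-13)))/54983 = (4590 - (6 + (9 - 1*(-13))² - 14*(9 - 1*(-13))))/54983 = (4590 - (6 + (9 + 13)² - 14*(9 + 13)))*(1/54983) = (4590 - (6 + 22² - 14*22))*(1/54983) = (4590 - (6 + 484 - 308))*(1/54983) = (4590 - 1*182)*(1/54983) = (4590 - 182)*(1/54983) = 4408*(1/54983) = 4408/54983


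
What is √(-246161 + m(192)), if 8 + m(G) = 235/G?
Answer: I*√141792639/24 ≈ 496.15*I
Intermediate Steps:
m(G) = -8 + 235/G
√(-246161 + m(192)) = √(-246161 + (-8 + 235/192)) = √(-246161 - 1301/192) = √(-47264213/192) = I*√141792639/24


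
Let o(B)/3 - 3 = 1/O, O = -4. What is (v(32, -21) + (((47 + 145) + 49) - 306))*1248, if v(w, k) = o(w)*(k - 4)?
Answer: -338520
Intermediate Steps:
o(B) = 33/4 (o(B) = 9 + 3/(-4) = 9 + 3*(-1/4) = 9 - 3/4 = 33/4)
v(w, k) = -33 + 33*k/4 (v(w, k) = 33*(k - 4)/4 = 33*(-4 + k)/4 = -33 + 33*k/4)
(v(32, -21) + (((47 + 145) + 49) - 306))*1248 = ((-33 + (33/4)*(-21)) + (((47 + 145) + 49) - 306))*1248 = ((-33 - 693/4) + ((192 + 49) - 306))*1248 = (-825/4 + (241 - 306))*1248 = (-825/4 - 65)*1248 = -1085/4*1248 = -338520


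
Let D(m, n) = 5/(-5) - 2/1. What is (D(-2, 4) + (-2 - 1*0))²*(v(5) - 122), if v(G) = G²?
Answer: -2425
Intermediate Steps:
D(m, n) = -3 (D(m, n) = 5*(-⅕) - 2*1 = -1 - 2 = -3)
(D(-2, 4) + (-2 - 1*0))²*(v(5) - 122) = (-3 + (-2 - 1*0))²*(5² - 122) = (-3 + (-2 + 0))²*(25 - 122) = (-3 - 2)²*(-97) = (-5)²*(-97) = 25*(-97) = -2425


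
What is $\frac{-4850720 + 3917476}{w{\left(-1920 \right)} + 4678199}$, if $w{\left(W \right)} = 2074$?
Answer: $- \frac{71788}{360021} \approx -0.1994$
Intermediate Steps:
$\frac{-4850720 + 3917476}{w{\left(-1920 \right)} + 4678199} = \frac{-4850720 + 3917476}{2074 + 4678199} = - \frac{933244}{4680273} = \left(-933244\right) \frac{1}{4680273} = - \frac{71788}{360021}$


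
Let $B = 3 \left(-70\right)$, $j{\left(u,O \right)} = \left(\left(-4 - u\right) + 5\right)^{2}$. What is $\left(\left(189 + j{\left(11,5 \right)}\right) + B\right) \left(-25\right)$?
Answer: $-1975$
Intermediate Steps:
$j{\left(u,O \right)} = \left(1 - u\right)^{2}$
$B = -210$
$\left(\left(189 + j{\left(11,5 \right)}\right) + B\right) \left(-25\right) = \left(\left(189 + \left(-1 + 11\right)^{2}\right) - 210\right) \left(-25\right) = \left(\left(189 + 10^{2}\right) - 210\right) \left(-25\right) = \left(\left(189 + 100\right) - 210\right) \left(-25\right) = \left(289 - 210\right) \left(-25\right) = 79 \left(-25\right) = -1975$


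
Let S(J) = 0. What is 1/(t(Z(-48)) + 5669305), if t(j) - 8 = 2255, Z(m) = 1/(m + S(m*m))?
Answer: 1/5671568 ≈ 1.7632e-7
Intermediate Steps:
Z(m) = 1/m (Z(m) = 1/(m + 0) = 1/m)
t(j) = 2263 (t(j) = 8 + 2255 = 2263)
1/(t(Z(-48)) + 5669305) = 1/(2263 + 5669305) = 1/5671568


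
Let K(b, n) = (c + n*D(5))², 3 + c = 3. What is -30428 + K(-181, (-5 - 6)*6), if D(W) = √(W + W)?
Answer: 13132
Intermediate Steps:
D(W) = √2*√W (D(W) = √(2*W) = √2*√W)
c = 0 (c = -3 + 3 = 0)
K(b, n) = 10*n² (K(b, n) = (0 + n*(√2*√5))² = (0 + n*√10)² = (n*√10)² = 10*n²)
-30428 + K(-181, (-5 - 6)*6) = -30428 + 10*((-5 - 6)*6)² = -30428 + 10*(-11*6)² = -30428 + 10*(-66)² = -30428 + 10*4356 = -30428 + 43560 = 13132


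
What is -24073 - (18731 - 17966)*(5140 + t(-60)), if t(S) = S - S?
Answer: -3956173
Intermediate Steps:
t(S) = 0
-24073 - (18731 - 17966)*(5140 + t(-60)) = -24073 - (18731 - 17966)*(5140 + 0) = -24073 - 765*5140 = -24073 - 1*3932100 = -24073 - 3932100 = -3956173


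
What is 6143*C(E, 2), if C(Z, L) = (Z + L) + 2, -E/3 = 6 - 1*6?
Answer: 24572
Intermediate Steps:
E = 0 (E = -3*(6 - 1*6) = -3*(6 - 6) = -3*0 = 0)
C(Z, L) = 2 + L + Z (C(Z, L) = (L + Z) + 2 = 2 + L + Z)
6143*C(E, 2) = 6143*(2 + 2 + 0) = 6143*4 = 24572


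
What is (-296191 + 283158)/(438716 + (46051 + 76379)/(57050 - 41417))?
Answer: -67914963/2286189886 ≈ -0.029707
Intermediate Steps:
(-296191 + 283158)/(438716 + (46051 + 76379)/(57050 - 41417)) = -13033/(438716 + 122430/15633) = -13033/(438716 + 122430*(1/15633)) = -13033/(438716 + 40810/5211) = -13033/2286189886/5211 = -13033*5211/2286189886 = -67914963/2286189886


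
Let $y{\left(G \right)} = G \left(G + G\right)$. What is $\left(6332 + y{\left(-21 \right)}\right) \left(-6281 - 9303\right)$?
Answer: $-112422976$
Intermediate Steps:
$y{\left(G \right)} = 2 G^{2}$ ($y{\left(G \right)} = G 2 G = 2 G^{2}$)
$\left(6332 + y{\left(-21 \right)}\right) \left(-6281 - 9303\right) = \left(6332 + 2 \left(-21\right)^{2}\right) \left(-6281 - 9303\right) = \left(6332 + 2 \cdot 441\right) \left(-15584\right) = \left(6332 + 882\right) \left(-15584\right) = 7214 \left(-15584\right) = -112422976$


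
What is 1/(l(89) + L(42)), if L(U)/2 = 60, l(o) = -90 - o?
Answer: -1/59 ≈ -0.016949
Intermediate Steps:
L(U) = 120 (L(U) = 2*60 = 120)
1/(l(89) + L(42)) = 1/((-90 - 1*89) + 120) = 1/((-90 - 89) + 120) = 1/(-179 + 120) = 1/(-59) = -1/59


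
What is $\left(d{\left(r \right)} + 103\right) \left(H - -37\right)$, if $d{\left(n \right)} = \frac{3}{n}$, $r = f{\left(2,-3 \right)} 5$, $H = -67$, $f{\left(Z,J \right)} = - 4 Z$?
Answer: $- \frac{12351}{4} \approx -3087.8$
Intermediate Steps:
$r = -40$ ($r = \left(-4\right) 2 \cdot 5 = \left(-8\right) 5 = -40$)
$\left(d{\left(r \right)} + 103\right) \left(H - -37\right) = \left(\frac{3}{-40} + 103\right) \left(-67 - -37\right) = \left(3 \left(- \frac{1}{40}\right) + 103\right) \left(-67 + 37\right) = \left(- \frac{3}{40} + 103\right) \left(-30\right) = \frac{4117}{40} \left(-30\right) = - \frac{12351}{4}$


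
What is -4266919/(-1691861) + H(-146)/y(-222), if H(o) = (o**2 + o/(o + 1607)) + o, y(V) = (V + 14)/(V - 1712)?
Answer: 6325221737461378/32133515973 ≈ 1.9684e+5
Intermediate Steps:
y(V) = (14 + V)/(-1712 + V)
H(o) = o + o**2 + o/(1607 + o) (H(o) = (o**2 + o/(1607 + o)) + o = o + o**2 + o/(1607 + o))
-4266919/(-1691861) + H(-146)/y(-222) = -4266919/(-1691861) + (-146*(1608 + (-146)**2 + 1608*(-146))/(1607 - 146))/(((14 - 222)/(-1712 - 222))) = -4266919*(-1/1691861) + (-146*(1608 + 21316 - 234768)/1461)/((-208/(-1934))) = 4266919/1691861 + (-146*1/1461*(-211844))/((-1/1934*(-208))) = 4266919/1691861 + 30929224/(1461*(104/967)) = 4266919/1691861 + (30929224/1461)*(967/104) = 4266919/1691861 + 3738569951/18993 = 6325221737461378/32133515973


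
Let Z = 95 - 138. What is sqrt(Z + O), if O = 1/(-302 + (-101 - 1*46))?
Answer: 2*I*sqrt(2167323)/449 ≈ 6.5576*I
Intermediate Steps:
Z = -43
O = -1/449 (O = 1/(-302 + (-101 - 46)) = 1/(-302 - 147) = 1/(-449) = -1/449 ≈ -0.0022272)
sqrt(Z + O) = sqrt(-43 - 1/449) = sqrt(-19308/449) = 2*I*sqrt(2167323)/449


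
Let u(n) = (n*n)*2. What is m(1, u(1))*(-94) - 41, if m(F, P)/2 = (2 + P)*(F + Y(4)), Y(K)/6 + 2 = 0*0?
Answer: 8231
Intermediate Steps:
Y(K) = -12 (Y(K) = -12 + 6*(0*0) = -12 + 6*0 = -12 + 0 = -12)
u(n) = 2*n**2 (u(n) = n**2*2 = 2*n**2)
m(F, P) = 2*(-12 + F)*(2 + P) (m(F, P) = 2*((2 + P)*(F - 12)) = 2*((2 + P)*(-12 + F)) = 2*((-12 + F)*(2 + P)) = 2*(-12 + F)*(2 + P))
m(1, u(1))*(-94) - 41 = (-48 - 48*1**2 + 4*1 + 2*1*(2*1**2))*(-94) - 41 = (-48 - 48 + 4 + 2*1*(2*1))*(-94) - 41 = (-48 - 24*2 + 4 + 2*1*2)*(-94) - 41 = (-48 - 48 + 4 + 4)*(-94) - 41 = -88*(-94) - 41 = 8272 - 41 = 8231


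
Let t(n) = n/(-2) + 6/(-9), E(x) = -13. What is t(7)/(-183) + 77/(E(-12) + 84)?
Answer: 86321/77958 ≈ 1.1073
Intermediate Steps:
t(n) = -2/3 - n/2 (t(n) = n*(-1/2) + 6*(-1/9) = -n/2 - 2/3 = -2/3 - n/2)
t(7)/(-183) + 77/(E(-12) + 84) = (-2/3 - 1/2*7)/(-183) + 77/(-13 + 84) = (-2/3 - 7/2)*(-1/183) + 77/71 = -25/6*(-1/183) + 77*(1/71) = 25/1098 + 77/71 = 86321/77958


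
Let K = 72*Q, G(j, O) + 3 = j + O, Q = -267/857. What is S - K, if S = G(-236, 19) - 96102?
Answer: -82528730/857 ≈ -96300.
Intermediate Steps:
Q = -267/857 (Q = -267*1/857 = -267/857 ≈ -0.31155)
G(j, O) = -3 + O + j (G(j, O) = -3 + (j + O) = -3 + (O + j) = -3 + O + j)
K = -19224/857 (K = 72*(-267/857) = -19224/857 ≈ -22.432)
S = -96322 (S = (-3 + 19 - 236) - 96102 = -220 - 96102 = -96322)
S - K = -96322 - 1*(-19224/857) = -96322 + 19224/857 = -82528730/857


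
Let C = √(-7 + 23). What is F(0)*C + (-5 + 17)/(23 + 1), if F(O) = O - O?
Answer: ½ ≈ 0.50000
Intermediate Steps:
F(O) = 0
C = 4 (C = √16 = 4)
F(0)*C + (-5 + 17)/(23 + 1) = 0*4 + (-5 + 17)/(23 + 1) = 0 + 12/24 = 0 + 12*(1/24) = 0 + ½ = ½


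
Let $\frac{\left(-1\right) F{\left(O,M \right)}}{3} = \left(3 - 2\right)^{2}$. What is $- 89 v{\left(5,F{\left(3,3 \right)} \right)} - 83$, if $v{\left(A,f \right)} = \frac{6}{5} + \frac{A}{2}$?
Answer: $- \frac{4123}{10} \approx -412.3$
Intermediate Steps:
$F{\left(O,M \right)} = -3$ ($F{\left(O,M \right)} = - 3 \left(3 - 2\right)^{2} = - 3 \cdot 1^{2} = \left(-3\right) 1 = -3$)
$v{\left(A,f \right)} = \frac{6}{5} + \frac{A}{2}$ ($v{\left(A,f \right)} = 6 \cdot \frac{1}{5} + A \frac{1}{2} = \frac{6}{5} + \frac{A}{2}$)
$- 89 v{\left(5,F{\left(3,3 \right)} \right)} - 83 = - 89 \left(\frac{6}{5} + \frac{1}{2} \cdot 5\right) - 83 = - 89 \left(\frac{6}{5} + \frac{5}{2}\right) - 83 = \left(-89\right) \frac{37}{10} - 83 = - \frac{3293}{10} - 83 = - \frac{4123}{10}$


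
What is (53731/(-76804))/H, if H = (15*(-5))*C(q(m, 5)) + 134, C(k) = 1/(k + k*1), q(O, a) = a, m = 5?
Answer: -53731/9715706 ≈ -0.0055303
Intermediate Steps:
C(k) = 1/(2*k) (C(k) = 1/(k + k) = 1/(2*k))
H = 253/2 (H = (15*(-5))*((½)/5) + 134 = -75/(2*5) + 134 = -75*⅒ + 134 = -15/2 + 134 = 253/2 ≈ 126.50)
(53731/(-76804))/H = (53731/(-76804))/(253/2) = (53731*(-1/76804))*(2/253) = -53731/76804*2/253 = -53731/9715706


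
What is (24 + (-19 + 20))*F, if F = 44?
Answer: 1100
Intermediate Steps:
(24 + (-19 + 20))*F = (24 + (-19 + 20))*44 = (24 + 1)*44 = 25*44 = 1100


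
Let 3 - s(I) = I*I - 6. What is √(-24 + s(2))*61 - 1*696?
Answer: -696 + 61*I*√19 ≈ -696.0 + 265.89*I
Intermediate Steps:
s(I) = 9 - I² (s(I) = 3 - (I*I - 6) = 3 - (I² - 6) = 3 - (-6 + I²) = 3 + (6 - I²) = 9 - I²)
√(-24 + s(2))*61 - 1*696 = √(-24 + (9 - 1*2²))*61 - 1*696 = √(-24 + (9 - 1*4))*61 - 696 = √(-24 + (9 - 4))*61 - 696 = √(-24 + 5)*61 - 696 = √(-19)*61 - 696 = (I*√19)*61 - 696 = 61*I*√19 - 696 = -696 + 61*I*√19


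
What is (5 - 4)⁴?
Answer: 1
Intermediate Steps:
(5 - 4)⁴ = 1⁴ = 1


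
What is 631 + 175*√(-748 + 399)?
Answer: 631 + 175*I*√349 ≈ 631.0 + 3269.3*I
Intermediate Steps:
631 + 175*√(-748 + 399) = 631 + 175*√(-349) = 631 + 175*(I*√349) = 631 + 175*I*√349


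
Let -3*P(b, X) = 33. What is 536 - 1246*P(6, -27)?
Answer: 14242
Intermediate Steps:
P(b, X) = -11 (P(b, X) = -1/3*33 = -11)
536 - 1246*P(6, -27) = 536 - 1246*(-11) = 536 + 13706 = 14242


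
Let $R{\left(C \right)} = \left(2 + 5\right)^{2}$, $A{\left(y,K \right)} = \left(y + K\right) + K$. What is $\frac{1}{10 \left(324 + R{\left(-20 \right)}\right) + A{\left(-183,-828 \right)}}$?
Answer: $\frac{1}{1891} \approx 0.00052882$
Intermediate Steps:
$A{\left(y,K \right)} = y + 2 K$ ($A{\left(y,K \right)} = \left(K + y\right) + K = y + 2 K$)
$R{\left(C \right)} = 49$ ($R{\left(C \right)} = 7^{2} = 49$)
$\frac{1}{10 \left(324 + R{\left(-20 \right)}\right) + A{\left(-183,-828 \right)}} = \frac{1}{10 \left(324 + 49\right) + \left(-183 + 2 \left(-828\right)\right)} = \frac{1}{10 \cdot 373 - 1839} = \frac{1}{3730 - 1839} = \frac{1}{1891}$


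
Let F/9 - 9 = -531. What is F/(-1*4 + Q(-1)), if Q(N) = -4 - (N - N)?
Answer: 2349/4 ≈ 587.25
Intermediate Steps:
Q(N) = -4 (Q(N) = -4 - 1*0 = -4 + 0 = -4)
F = -4698 (F = 81 + 9*(-531) = 81 - 4779 = -4698)
F/(-1*4 + Q(-1)) = -4698/(-1*4 - 4) = -4698/(-4 - 4) = -4698/(-8) = -1/8*(-4698) = 2349/4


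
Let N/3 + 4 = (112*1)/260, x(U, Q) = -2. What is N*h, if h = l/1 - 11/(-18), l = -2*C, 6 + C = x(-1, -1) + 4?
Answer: -3596/39 ≈ -92.205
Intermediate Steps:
C = -4 (C = -6 + (-2 + 4) = -6 + 2 = -4)
N = -696/65 (N = -12 + 3*((112*1)/260) = -12 + 3*(112*(1/260)) = -12 + 3*(28/65) = -12 + 84/65 = -696/65 ≈ -10.708)
l = 8 (l = -2*(-4) = 8)
h = 155/18 (h = 8/1 - 11/(-18) = 8*1 - 11*(-1/18) = 8 + 11/18 = 155/18 ≈ 8.6111)
N*h = -696/65*155/18 = -3596/39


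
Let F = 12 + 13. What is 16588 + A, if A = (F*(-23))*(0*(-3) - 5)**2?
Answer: 2213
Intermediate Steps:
F = 25
A = -14375 (A = (25*(-23))*(0*(-3) - 5)**2 = -575*(0 - 5)**2 = -575*(-5)**2 = -575*25 = -14375)
16588 + A = 16588 - 14375 = 2213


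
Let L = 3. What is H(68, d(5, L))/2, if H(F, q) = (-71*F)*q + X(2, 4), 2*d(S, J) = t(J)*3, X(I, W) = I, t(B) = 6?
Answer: -21725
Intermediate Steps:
d(S, J) = 9 (d(S, J) = (6*3)/2 = (1/2)*18 = 9)
H(F, q) = 2 - 71*F*q (H(F, q) = (-71*F)*q + 2 = -71*F*q + 2 = 2 - 71*F*q)
H(68, d(5, L))/2 = (2 - 71*68*9)/2 = (2 - 43452)/2 = (1/2)*(-43450) = -21725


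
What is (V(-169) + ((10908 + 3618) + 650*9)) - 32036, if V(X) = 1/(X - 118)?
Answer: -3346421/287 ≈ -11660.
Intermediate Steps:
V(X) = 1/(-118 + X)
(V(-169) + ((10908 + 3618) + 650*9)) - 32036 = (1/(-118 - 169) + ((10908 + 3618) + 650*9)) - 32036 = (1/(-287) + (14526 + 5850)) - 32036 = (-1/287 + 20376) - 32036 = 5847911/287 - 32036 = -3346421/287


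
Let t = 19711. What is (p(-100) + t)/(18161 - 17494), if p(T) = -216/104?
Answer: 256216/8671 ≈ 29.549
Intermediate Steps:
p(T) = -27/13 (p(T) = -216*1/104 = -27/13)
(p(-100) + t)/(18161 - 17494) = (-27/13 + 19711)/(18161 - 17494) = (256216/13)/667 = (256216/13)*(1/667) = 256216/8671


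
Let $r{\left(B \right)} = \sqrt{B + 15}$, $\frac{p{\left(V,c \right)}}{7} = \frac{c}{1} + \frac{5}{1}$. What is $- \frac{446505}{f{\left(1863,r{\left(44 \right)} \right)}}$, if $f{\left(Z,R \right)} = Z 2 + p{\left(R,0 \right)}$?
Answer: $- \frac{446505}{3761} \approx -118.72$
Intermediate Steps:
$p{\left(V,c \right)} = 35 + 7 c$ ($p{\left(V,c \right)} = 7 \left(\frac{c}{1} + \frac{5}{1}\right) = 7 \left(c 1 + 5 \cdot 1\right) = 7 \left(c + 5\right) = 7 \left(5 + c\right) = 35 + 7 c$)
$r{\left(B \right)} = \sqrt{15 + B}$
$f{\left(Z,R \right)} = 35 + 2 Z$ ($f{\left(Z,R \right)} = Z 2 + \left(35 + 7 \cdot 0\right) = 2 Z + \left(35 + 0\right) = 2 Z + 35 = 35 + 2 Z$)
$- \frac{446505}{f{\left(1863,r{\left(44 \right)} \right)}} = - \frac{446505}{35 + 2 \cdot 1863} = - \frac{446505}{35 + 3726} = - \frac{446505}{3761}$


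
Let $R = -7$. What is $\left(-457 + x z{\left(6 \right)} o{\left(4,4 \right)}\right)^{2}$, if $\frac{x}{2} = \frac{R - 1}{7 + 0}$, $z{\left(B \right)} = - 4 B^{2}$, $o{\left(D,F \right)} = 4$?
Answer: $\frac{36204289}{49} \approx 7.3886 \cdot 10^{5}$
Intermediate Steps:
$x = - \frac{16}{7}$ ($x = 2 \frac{-7 - 1}{7 + 0} = 2 \left(- \frac{8}{7}\right) = - \frac{16}{7} \approx -2.2857$)
$\left(-457 + x z{\left(6 \right)} o{\left(4,4 \right)}\right)^{2} = \left(-457 + - \frac{16 \left(- 4 \cdot 6^{2}\right)}{7} \cdot 4\right)^{2} = \left(-457 + - \frac{16 \left(\left(-4\right) 36\right)}{7} \cdot 4\right)^{2} = \left(-457 + \left(- \frac{16}{7}\right) \left(-144\right) 4\right)^{2} = \left(-457 + \frac{2304}{7} \cdot 4\right)^{2} = \left(-457 + \frac{9216}{7}\right)^{2} = \left(\frac{6017}{7}\right)^{2} = \frac{36204289}{49}$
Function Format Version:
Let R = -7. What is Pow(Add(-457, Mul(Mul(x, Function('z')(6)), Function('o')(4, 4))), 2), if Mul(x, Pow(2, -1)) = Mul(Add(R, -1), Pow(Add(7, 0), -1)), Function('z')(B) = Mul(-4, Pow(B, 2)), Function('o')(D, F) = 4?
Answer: Rational(36204289, 49) ≈ 7.3886e+5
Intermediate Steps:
x = Rational(-16, 7) (x = Mul(2, Mul(Add(-7, -1), Pow(Add(7, 0), -1))) = Mul(2, Mul(-8, Pow(7, -1))) = Mul(2, Mul(-8, Rational(1, 7))) = Mul(2, Rational(-8, 7)) = Rational(-16, 7) ≈ -2.2857)
Pow(Add(-457, Mul(Mul(x, Function('z')(6)), Function('o')(4, 4))), 2) = Pow(Add(-457, Mul(Mul(Rational(-16, 7), Mul(-4, Pow(6, 2))), 4)), 2) = Pow(Add(-457, Mul(Mul(Rational(-16, 7), Mul(-4, 36)), 4)), 2) = Pow(Add(-457, Mul(Mul(Rational(-16, 7), -144), 4)), 2) = Pow(Add(-457, Mul(Rational(2304, 7), 4)), 2) = Pow(Add(-457, Rational(9216, 7)), 2) = Pow(Rational(6017, 7), 2) = Rational(36204289, 49)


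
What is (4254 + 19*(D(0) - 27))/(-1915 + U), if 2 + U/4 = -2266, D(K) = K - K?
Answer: -3741/10987 ≈ -0.34049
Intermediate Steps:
D(K) = 0
U = -9072 (U = -8 + 4*(-2266) = -8 - 9064 = -9072)
(4254 + 19*(D(0) - 27))/(-1915 + U) = (4254 + 19*(0 - 27))/(-1915 - 9072) = (4254 + 19*(-27))/(-10987) = (4254 - 513)*(-1/10987) = 3741*(-1/10987) = -3741/10987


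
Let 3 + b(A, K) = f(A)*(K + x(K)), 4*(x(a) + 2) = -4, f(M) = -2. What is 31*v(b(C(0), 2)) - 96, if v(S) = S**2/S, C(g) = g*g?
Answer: -127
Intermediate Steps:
x(a) = -3 (x(a) = -2 + (1/4)*(-4) = -2 - 1 = -3)
C(g) = g**2
b(A, K) = 3 - 2*K (b(A, K) = -3 - 2*(K - 3) = -3 - 2*(-3 + K) = -3 + (6 - 2*K) = 3 - 2*K)
v(S) = S
31*v(b(C(0), 2)) - 96 = 31*(3 - 2*2) - 96 = 31*(3 - 4) - 96 = 31*(-1) - 96 = -31 - 96 = -127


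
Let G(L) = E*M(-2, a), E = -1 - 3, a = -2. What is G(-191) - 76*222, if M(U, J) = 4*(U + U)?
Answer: -16808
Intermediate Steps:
M(U, J) = 8*U (M(U, J) = 4*(2*U) = 8*U)
E = -4
G(L) = 64 (G(L) = -32*(-2) = -4*(-16) = 64)
G(-191) - 76*222 = 64 - 76*222 = 64 - 1*16872 = 64 - 16872 = -16808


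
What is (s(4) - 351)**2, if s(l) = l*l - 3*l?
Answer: 120409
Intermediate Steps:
s(l) = l**2 - 3*l
(s(4) - 351)**2 = (4*(-3 + 4) - 351)**2 = (4*1 - 351)**2 = (4 - 351)**2 = (-347)**2 = 120409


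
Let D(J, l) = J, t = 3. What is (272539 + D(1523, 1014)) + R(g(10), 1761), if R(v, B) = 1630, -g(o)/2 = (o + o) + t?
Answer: 275692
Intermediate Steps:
g(o) = -6 - 4*o (g(o) = -2*((o + o) + 3) = -2*(2*o + 3) = -2*(3 + 2*o) = -6 - 4*o)
(272539 + D(1523, 1014)) + R(g(10), 1761) = (272539 + 1523) + 1630 = 274062 + 1630 = 275692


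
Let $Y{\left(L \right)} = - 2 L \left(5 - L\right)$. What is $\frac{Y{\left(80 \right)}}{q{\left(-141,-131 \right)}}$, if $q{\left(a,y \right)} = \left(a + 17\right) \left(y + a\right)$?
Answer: $\frac{375}{1054} \approx 0.35579$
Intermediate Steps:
$Y{\left(L \right)} = - 2 L \left(5 - L\right)$
$q{\left(a,y \right)} = \left(17 + a\right) \left(a + y\right)$
$\frac{Y{\left(80 \right)}}{q{\left(-141,-131 \right)}} = \frac{2 \cdot 80 \left(-5 + 80\right)}{\left(-141\right)^{2} + 17 \left(-141\right) + 17 \left(-131\right) - -18471} = \frac{2 \cdot 80 \cdot 75}{19881 - 2397 - 2227 + 18471} = \frac{12000}{33728} = 12000 \cdot \frac{1}{33728} = \frac{375}{1054}$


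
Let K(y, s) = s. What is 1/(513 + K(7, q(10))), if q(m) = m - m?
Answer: 1/513 ≈ 0.0019493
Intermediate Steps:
q(m) = 0
1/(513 + K(7, q(10))) = 1/(513 + 0) = 1/513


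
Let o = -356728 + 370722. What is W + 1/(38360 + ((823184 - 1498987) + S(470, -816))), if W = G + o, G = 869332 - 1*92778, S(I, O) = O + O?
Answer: 505219463099/639075 ≈ 7.9055e+5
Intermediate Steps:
o = 13994
S(I, O) = 2*O
G = 776554 (G = 869332 - 92778 = 776554)
W = 790548 (W = 776554 + 13994 = 790548)
W + 1/(38360 + ((823184 - 1498987) + S(470, -816))) = 790548 + 1/(38360 + ((823184 - 1498987) + 2*(-816))) = 790548 + 1/(38360 + (-675803 - 1632)) = 790548 + 1/(38360 - 677435) = 790548 + 1/(-639075) = 790548 - 1/639075 = 505219463099/639075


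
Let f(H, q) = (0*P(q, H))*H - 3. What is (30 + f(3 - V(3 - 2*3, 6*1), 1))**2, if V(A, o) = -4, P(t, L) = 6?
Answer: 729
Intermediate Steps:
f(H, q) = -3 (f(H, q) = (0*6)*H - 3 = 0*H - 3 = 0 - 3 = -3)
(30 + f(3 - V(3 - 2*3, 6*1), 1))**2 = (30 - 3)**2 = 27**2 = 729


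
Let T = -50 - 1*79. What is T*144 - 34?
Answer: -18610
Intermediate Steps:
T = -129 (T = -50 - 79 = -129)
T*144 - 34 = -129*144 - 34 = -18576 - 34 = -18610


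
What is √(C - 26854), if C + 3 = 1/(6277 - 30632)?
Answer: 2*I*√3982664989445/24355 ≈ 163.88*I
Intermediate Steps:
C = -73066/24355 (C = -3 + 1/(6277 - 30632) = -3 + 1/(-24355) = -3 - 1/24355 = -73066/24355 ≈ -3.0000)
√(C - 26854) = √(-73066/24355 - 26854) = √(-654102236/24355) = 2*I*√3982664989445/24355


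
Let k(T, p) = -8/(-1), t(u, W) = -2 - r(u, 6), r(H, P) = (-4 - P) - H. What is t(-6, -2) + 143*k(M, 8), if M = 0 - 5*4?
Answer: 1146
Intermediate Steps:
r(H, P) = -4 - H - P
t(u, W) = 8 + u (t(u, W) = -2 - (-4 - u - 1*6) = -2 - (-4 - u - 6) = -2 - (-10 - u) = -2 + (10 + u) = 8 + u)
M = -20 (M = 0 - 20 = -20)
k(T, p) = 8 (k(T, p) = -8*(-1) = 8)
t(-6, -2) + 143*k(M, 8) = (8 - 6) + 143*8 = 2 + 1144 = 1146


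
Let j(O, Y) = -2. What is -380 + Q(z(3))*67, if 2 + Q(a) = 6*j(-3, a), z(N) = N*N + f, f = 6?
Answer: -1318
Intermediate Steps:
z(N) = 6 + N**2 (z(N) = N*N + 6 = N**2 + 6 = 6 + N**2)
Q(a) = -14 (Q(a) = -2 + 6*(-2) = -2 - 12 = -14)
-380 + Q(z(3))*67 = -380 - 14*67 = -380 - 938 = -1318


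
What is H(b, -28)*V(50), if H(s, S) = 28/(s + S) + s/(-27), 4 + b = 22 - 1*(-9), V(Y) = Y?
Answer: -1450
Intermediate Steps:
b = 27 (b = -4 + (22 - 1*(-9)) = -4 + (22 + 9) = -4 + 31 = 27)
H(s, S) = 28/(S + s) - s/27 (H(s, S) = 28/(S + s) + s*(-1/27) = 28/(S + s) - s/27)
H(b, -28)*V(50) = ((756 - 1*27**2 - 1*(-28)*27)/(27*(-28 + 27)))*50 = ((1/27)*(756 - 1*729 + 756)/(-1))*50 = ((1/27)*(-1)*(756 - 729 + 756))*50 = ((1/27)*(-1)*783)*50 = -29*50 = -1450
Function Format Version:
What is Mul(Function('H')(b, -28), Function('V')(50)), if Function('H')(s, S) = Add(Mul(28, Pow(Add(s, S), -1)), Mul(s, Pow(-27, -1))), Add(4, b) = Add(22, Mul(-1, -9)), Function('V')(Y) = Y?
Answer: -1450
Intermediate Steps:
b = 27 (b = Add(-4, Add(22, Mul(-1, -9))) = Add(-4, Add(22, 9)) = Add(-4, 31) = 27)
Function('H')(s, S) = Add(Mul(28, Pow(Add(S, s), -1)), Mul(Rational(-1, 27), s)) (Function('H')(s, S) = Add(Mul(28, Pow(Add(S, s), -1)), Mul(s, Rational(-1, 27))) = Add(Mul(28, Pow(Add(S, s), -1)), Mul(Rational(-1, 27), s)))
Mul(Function('H')(b, -28), Function('V')(50)) = Mul(Mul(Rational(1, 27), Pow(Add(-28, 27), -1), Add(756, Mul(-1, Pow(27, 2)), Mul(-1, -28, 27))), 50) = Mul(Mul(Rational(1, 27), Pow(-1, -1), Add(756, Mul(-1, 729), 756)), 50) = Mul(Mul(Rational(1, 27), -1, Add(756, -729, 756)), 50) = Mul(Mul(Rational(1, 27), -1, 783), 50) = Mul(-29, 50) = -1450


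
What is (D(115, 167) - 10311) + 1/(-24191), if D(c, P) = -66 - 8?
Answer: -251223536/24191 ≈ -10385.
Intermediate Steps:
D(c, P) = -74
(D(115, 167) - 10311) + 1/(-24191) = (-74 - 10311) + 1/(-24191) = -10385 - 1/24191 = -251223536/24191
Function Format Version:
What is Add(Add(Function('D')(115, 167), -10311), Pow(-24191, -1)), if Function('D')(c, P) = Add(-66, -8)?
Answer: Rational(-251223536, 24191) ≈ -10385.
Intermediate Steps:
Function('D')(c, P) = -74
Add(Add(Function('D')(115, 167), -10311), Pow(-24191, -1)) = Add(Add(-74, -10311), Pow(-24191, -1)) = Add(-10385, Rational(-1, 24191)) = Rational(-251223536, 24191)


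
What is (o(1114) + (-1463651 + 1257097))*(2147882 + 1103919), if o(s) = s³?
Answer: 4494844173144990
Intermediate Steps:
(o(1114) + (-1463651 + 1257097))*(2147882 + 1103919) = (1114³ + (-1463651 + 1257097))*(2147882 + 1103919) = (1382469544 - 206554)*3251801 = 1382262990*3251801 = 4494844173144990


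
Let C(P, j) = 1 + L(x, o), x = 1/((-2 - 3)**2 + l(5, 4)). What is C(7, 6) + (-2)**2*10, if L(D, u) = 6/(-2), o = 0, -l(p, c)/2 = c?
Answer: 38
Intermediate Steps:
l(p, c) = -2*c
x = 1/17 (x = 1/((-2 - 3)**2 - 2*4) = 1/((-5)**2 - 8) = 1/(25 - 8) = 1/17 ≈ 0.058824)
L(D, u) = -3 (L(D, u) = 6*(-1/2) = -3)
C(P, j) = -2 (C(P, j) = 1 - 3 = -2)
C(7, 6) + (-2)**2*10 = -2 + (-2)**2*10 = -2 + 4*10 = -2 + 40 = 38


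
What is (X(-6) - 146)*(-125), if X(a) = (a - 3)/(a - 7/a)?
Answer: 522500/29 ≈ 18017.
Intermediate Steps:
X(a) = (-3 + a)/(a - 7/a)
(X(-6) - 146)*(-125) = (-6*(-3 - 6)/(-7 + (-6)**2) - 146)*(-125) = (-6*(-9)/(-7 + 36) - 146)*(-125) = (-6*(-9)/29 - 146)*(-125) = (-6*1/29*(-9) - 146)*(-125) = (54/29 - 146)*(-125) = -4180/29*(-125) = 522500/29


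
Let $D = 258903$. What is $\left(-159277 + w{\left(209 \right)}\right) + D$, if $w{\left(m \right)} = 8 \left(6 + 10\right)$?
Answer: $99754$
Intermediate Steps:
$w{\left(m \right)} = 128$ ($w{\left(m \right)} = 8 \cdot 16 = 128$)
$\left(-159277 + w{\left(209 \right)}\right) + D = \left(-159277 + 128\right) + 258903 = -159149 + 258903 = 99754$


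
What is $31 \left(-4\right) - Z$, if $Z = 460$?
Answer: $-584$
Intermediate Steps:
$31 \left(-4\right) - Z = 31 \left(-4\right) - 460 = -124 - 460 = -584$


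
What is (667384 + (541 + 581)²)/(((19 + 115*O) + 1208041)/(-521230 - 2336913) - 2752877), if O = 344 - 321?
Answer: -1376387350081/1967029334529 ≈ -0.69973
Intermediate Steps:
O = 23
(667384 + (541 + 581)²)/(((19 + 115*O) + 1208041)/(-521230 - 2336913) - 2752877) = (667384 + (541 + 581)²)/(((19 + 115*23) + 1208041)/(-521230 - 2336913) - 2752877) = (667384 + 1122²)/(((19 + 2645) + 1208041)/(-2858143) - 2752877) = (667384 + 1258884)/((2664 + 1208041)*(-1/2858143) - 2752877) = 1926268/(1210705*(-1/2858143) - 2752877) = 1926268/(-1210705/2858143 - 2752877) = 1926268/(-7868117338116/2858143) = 1926268*(-2858143/7868117338116) = -1376387350081/1967029334529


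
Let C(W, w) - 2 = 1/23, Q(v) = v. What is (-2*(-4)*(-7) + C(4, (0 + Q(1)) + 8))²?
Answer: 1540081/529 ≈ 2911.3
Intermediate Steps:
C(W, w) = 47/23 (C(W, w) = 2 + 1/23 = 47/23)
(-2*(-4)*(-7) + C(4, (0 + Q(1)) + 8))² = (-2*(-4)*(-7) + 47/23)² = (8*(-7) + 47/23)² = (-56 + 47/23)² = (-1241/23)² = 1540081/529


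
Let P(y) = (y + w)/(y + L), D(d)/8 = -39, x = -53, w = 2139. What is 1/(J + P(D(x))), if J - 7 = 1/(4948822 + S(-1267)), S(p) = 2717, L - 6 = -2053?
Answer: 1668668643/10388329159 ≈ 0.16063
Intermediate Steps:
L = -2047 (L = 6 - 2053 = -2047)
D(d) = -312 (D(d) = 8*(-39) = -312)
J = 34660774/4951539 (J = 7 + 1/(4948822 + 2717) = 7 + 1/4951539 = 34660774/4951539 ≈ 7.0000)
P(y) = (2139 + y)/(-2047 + y) (P(y) = (y + 2139)/(y - 2047) = (2139 + y)/(-2047 + y))
1/(J + P(D(x))) = 1/(34660774/4951539 + (2139 - 312)/(-2047 - 312)) = 1/(34660774/4951539 + 1827/(-2359)) = 1/(34660774/4951539 - 1/2359*1827) = 1/(34660774/4951539 - 261/337) = 1/(10388329159/1668668643) = 1668668643/10388329159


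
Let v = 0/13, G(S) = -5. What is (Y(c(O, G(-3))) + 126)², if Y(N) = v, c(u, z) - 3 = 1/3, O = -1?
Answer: 15876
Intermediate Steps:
c(u, z) = 10/3 (c(u, z) = 3 + 1/3 = 3 + ⅓ = 10/3)
v = 0 (v = 0*(1/13) = 0)
Y(N) = 0
(Y(c(O, G(-3))) + 126)² = (0 + 126)² = 126² = 15876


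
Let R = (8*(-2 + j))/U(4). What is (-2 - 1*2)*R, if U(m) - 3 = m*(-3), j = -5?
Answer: -224/9 ≈ -24.889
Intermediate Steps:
U(m) = 3 - 3*m (U(m) = 3 + m*(-3) = 3 - 3*m)
R = 56/9 (R = (8*(-2 - 5))/(3 - 3*4) = (8*(-7))/(3 - 12) = -56/(-9) = -56*(-⅑) = 56/9 ≈ 6.2222)
(-2 - 1*2)*R = (-2 - 1*2)*(56/9) = (-2 - 2)*(56/9) = -4*56/9 = -224/9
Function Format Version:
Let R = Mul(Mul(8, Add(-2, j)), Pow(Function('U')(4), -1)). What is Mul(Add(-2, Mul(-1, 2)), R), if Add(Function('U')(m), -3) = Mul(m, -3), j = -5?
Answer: Rational(-224, 9) ≈ -24.889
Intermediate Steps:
Function('U')(m) = Add(3, Mul(-3, m)) (Function('U')(m) = Add(3, Mul(m, -3)) = Add(3, Mul(-3, m)))
R = Rational(56, 9) (R = Mul(Mul(8, Add(-2, -5)), Pow(Add(3, Mul(-3, 4)), -1)) = Mul(Mul(8, -7), Pow(Add(3, -12), -1)) = Mul(-56, Pow(-9, -1)) = Mul(-56, Rational(-1, 9)) = Rational(56, 9) ≈ 6.2222)
Mul(Add(-2, Mul(-1, 2)), R) = Mul(Add(-2, Mul(-1, 2)), Rational(56, 9)) = Mul(Add(-2, -2), Rational(56, 9)) = Mul(-4, Rational(56, 9)) = Rational(-224, 9)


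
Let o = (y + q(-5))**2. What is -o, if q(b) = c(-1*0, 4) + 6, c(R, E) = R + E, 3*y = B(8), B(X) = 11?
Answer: -1681/9 ≈ -186.78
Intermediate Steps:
y = 11/3 (y = (1/3)*11 = 11/3 ≈ 3.6667)
c(R, E) = E + R
q(b) = 10 (q(b) = (4 - 1*0) + 6 = (4 + 0) + 6 = 4 + 6 = 10)
o = 1681/9 (o = (11/3 + 10)**2 = (41/3)**2 = 1681/9 ≈ 186.78)
-o = -1*1681/9 = -1681/9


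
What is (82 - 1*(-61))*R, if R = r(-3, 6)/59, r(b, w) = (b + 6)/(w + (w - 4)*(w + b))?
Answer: 143/236 ≈ 0.60593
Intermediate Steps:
r(b, w) = (6 + b)/(w + (-4 + w)*(b + w))
R = 1/236 (R = ((6 - 3)/(6**2 - 4*(-3) - 3*6 - 3*6))/59 = (3/(36 + 12 - 18 - 18))*(1/59) = (3/12)*(1/59) = ((1/12)*3)*(1/59) = (1/4)*(1/59) = 1/236 ≈ 0.0042373)
(82 - 1*(-61))*R = (82 - 1*(-61))*(1/236) = (82 + 61)*(1/236) = 143*(1/236) = 143/236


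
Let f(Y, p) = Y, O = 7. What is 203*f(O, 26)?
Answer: 1421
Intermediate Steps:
203*f(O, 26) = 203*7 = 1421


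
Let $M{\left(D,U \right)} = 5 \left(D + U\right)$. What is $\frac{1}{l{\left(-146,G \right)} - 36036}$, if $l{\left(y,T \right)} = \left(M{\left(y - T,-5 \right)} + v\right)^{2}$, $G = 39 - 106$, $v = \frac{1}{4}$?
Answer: $\frac{16}{2242465} \approx 7.135 \cdot 10^{-6}$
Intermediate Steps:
$M{\left(D,U \right)} = 5 D + 5 U$
$v = \frac{1}{4} \approx 0.25$
$G = -67$
$l{\left(y,T \right)} = \left(- \frac{99}{4} - 5 T + 5 y\right)^{2}$ ($l{\left(y,T \right)} = \left(\left(5 \left(y - T\right) + 5 \left(-5\right)\right) + \frac{1}{4}\right)^{2} = \left(\left(\left(- 5 T + 5 y\right) - 25\right) + \frac{1}{4}\right)^{2} = \left(\left(-25 - 5 T + 5 y\right) + \frac{1}{4}\right)^{2} = \left(- \frac{99}{4} - 5 T + 5 y\right)^{2}$)
$\frac{1}{l{\left(-146,G \right)} - 36036} = \frac{1}{\frac{\left(99 - -2920 + 20 \left(-67\right)\right)^{2}}{16} - 36036} = \frac{1}{\frac{\left(99 + 2920 - 1340\right)^{2}}{16} - 36036} = \frac{1}{\frac{1679^{2}}{16} - 36036} = \frac{1}{\frac{1}{16} \cdot 2819041 - 36036} = \frac{1}{\frac{2819041}{16} - 36036} = \frac{1}{\frac{2242465}{16}} = \frac{16}{2242465}$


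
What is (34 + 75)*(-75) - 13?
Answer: -8188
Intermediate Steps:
(34 + 75)*(-75) - 13 = 109*(-75) - 13 = -8175 - 13 = -8188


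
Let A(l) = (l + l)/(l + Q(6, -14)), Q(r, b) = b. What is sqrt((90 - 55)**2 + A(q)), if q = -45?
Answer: sqrt(4269535)/59 ≈ 35.022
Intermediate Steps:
A(l) = 2*l/(-14 + l) (A(l) = (l + l)/(l - 14) = (2*l)/(-14 + l) = 2*l/(-14 + l))
sqrt((90 - 55)**2 + A(q)) = sqrt((90 - 55)**2 + 2*(-45)/(-14 - 45)) = sqrt(35**2 + 2*(-45)/(-59)) = sqrt(1225 + 2*(-45)*(-1/59)) = sqrt(1225 + 90/59) = sqrt(72365/59) = sqrt(4269535)/59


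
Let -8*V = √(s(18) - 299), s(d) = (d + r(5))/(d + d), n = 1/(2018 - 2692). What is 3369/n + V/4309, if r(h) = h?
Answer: -2270706 - I*√10741/206832 ≈ -2.2707e+6 - 0.00050108*I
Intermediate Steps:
n = -1/674 (n = 1/(-674) = -1/674 ≈ -0.0014837)
s(d) = (5 + d)/(2*d) (s(d) = (d + 5)/(d + d) = (5 + d)/((2*d)) = (5 + d)*(1/(2*d)) = (5 + d)/(2*d))
V = -I*√10741/48 (V = -√((½)*(5 + 18)/18 - 299)/8 = -√((½)*(1/18)*23 - 299)/8 = -√(23/36 - 299)/8 = -I*√10741/48 ≈ -2.1591*I)
3369/n + V/4309 = 3369/(-1/674) - I*√10741/48/4309 = 3369*(-674) - I*√10741/48*(1/4309) = -2270706 - I*√10741/206832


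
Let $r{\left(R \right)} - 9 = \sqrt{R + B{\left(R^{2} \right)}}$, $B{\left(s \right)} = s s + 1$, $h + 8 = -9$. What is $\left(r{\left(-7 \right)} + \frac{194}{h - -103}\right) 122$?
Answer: $\frac{59048}{43} + 122 \sqrt{2395} \approx 7343.7$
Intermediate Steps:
$h = -17$ ($h = -8 - 9 = -17$)
$B{\left(s \right)} = 1 + s^{2}$ ($B{\left(s \right)} = s^{2} + 1 = 1 + s^{2}$)
$r{\left(R \right)} = 9 + \sqrt{1 + R + R^{4}}$ ($r{\left(R \right)} = 9 + \sqrt{R + \left(1 + \left(R^{2}\right)^{2}\right)} = 9 + \sqrt{R + \left(1 + R^{4}\right)} = 9 + \sqrt{1 + R + R^{4}}$)
$\left(r{\left(-7 \right)} + \frac{194}{h - -103}\right) 122 = \left(\left(9 + \sqrt{1 - 7 + \left(-7\right)^{4}}\right) + \frac{194}{-17 - -103}\right) 122 = \left(\left(9 + \sqrt{1 - 7 + 2401}\right) + \frac{194}{-17 + 103}\right) 122 = \left(\left(9 + \sqrt{2395}\right) + \frac{194}{86}\right) 122 = \left(\left(9 + \sqrt{2395}\right) + 194 \cdot \frac{1}{86}\right) 122 = \left(\left(9 + \sqrt{2395}\right) + \frac{97}{43}\right) 122 = \left(\frac{484}{43} + \sqrt{2395}\right) 122 = \frac{59048}{43} + 122 \sqrt{2395}$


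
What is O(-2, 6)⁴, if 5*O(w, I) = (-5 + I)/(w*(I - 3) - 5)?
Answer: 1/9150625 ≈ 1.0928e-7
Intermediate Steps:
O(w, I) = (-5 + I)/(5*(-5 + w*(-3 + I))) (O(w, I) = ((-5 + I)/(w*(I - 3) - 5))/5 = ((-5 + I)/(w*(-3 + I) - 5))/5 = ((-5 + I)/(-5 + w*(-3 + I)))/5 = (-5 + I)/(5*(-5 + w*(-3 + I))))
O(-2, 6)⁴ = ((5 - 1*6)/(5*(5 + 3*(-2) - 1*6*(-2))))⁴ = ((5 - 6)/(5*(5 - 6 + 12)))⁴ = ((⅕)*(-1)/11)⁴ = ((⅕)*(1/11)*(-1))⁴ = (-1/55)⁴ = 1/9150625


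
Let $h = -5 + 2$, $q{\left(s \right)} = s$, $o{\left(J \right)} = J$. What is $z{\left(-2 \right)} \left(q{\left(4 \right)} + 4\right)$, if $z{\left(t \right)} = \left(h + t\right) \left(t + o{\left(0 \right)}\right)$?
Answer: $80$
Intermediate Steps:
$h = -3$
$z{\left(t \right)} = t \left(-3 + t\right)$ ($z{\left(t \right)} = \left(-3 + t\right) \left(t + 0\right) = \left(-3 + t\right) t = t \left(-3 + t\right)$)
$z{\left(-2 \right)} \left(q{\left(4 \right)} + 4\right) = - 2 \left(-3 - 2\right) \left(4 + 4\right) = \left(-2\right) \left(-5\right) 8 = 10 \cdot 8 = 80$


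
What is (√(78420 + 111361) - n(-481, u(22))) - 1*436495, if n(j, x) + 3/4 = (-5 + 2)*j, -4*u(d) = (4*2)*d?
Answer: -1751749/4 + √189781 ≈ -4.3750e+5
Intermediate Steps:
u(d) = -2*d (u(d) = -4*2*d/4 = -2*d)
n(j, x) = -¾ - 3*j (n(j, x) = -¾ + (-5 + 2)*j = -¾ - 3*j)
(√(78420 + 111361) - n(-481, u(22))) - 1*436495 = (√(78420 + 111361) - (-¾ - 3*(-481))) - 1*436495 = (√189781 - (-¾ + 1443)) - 436495 = (√189781 - 1*5769/4) - 436495 = (√189781 - 5769/4) - 436495 = (-5769/4 + √189781) - 436495 = -1751749/4 + √189781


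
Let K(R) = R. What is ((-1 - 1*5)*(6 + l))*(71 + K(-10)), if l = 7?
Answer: -4758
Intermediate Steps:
((-1 - 1*5)*(6 + l))*(71 + K(-10)) = ((-1 - 1*5)*(6 + 7))*(71 - 10) = ((-1 - 5)*13)*61 = -6*13*61 = -78*61 = -4758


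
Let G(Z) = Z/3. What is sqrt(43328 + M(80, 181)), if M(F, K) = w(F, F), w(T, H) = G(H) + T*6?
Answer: 4*sqrt(24657)/3 ≈ 209.37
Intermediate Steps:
G(Z) = Z/3 (G(Z) = Z*(1/3) = Z/3)
w(T, H) = 6*T + H/3 (w(T, H) = H/3 + T*6 = H/3 + 6*T = 6*T + H/3)
M(F, K) = 19*F/3 (M(F, K) = 6*F + F/3 = 19*F/3)
sqrt(43328 + M(80, 181)) = sqrt(43328 + (19/3)*80) = sqrt(43328 + 1520/3) = sqrt(131504/3) = 4*sqrt(24657)/3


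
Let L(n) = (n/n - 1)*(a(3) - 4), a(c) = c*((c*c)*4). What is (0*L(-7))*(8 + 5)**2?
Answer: 0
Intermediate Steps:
a(c) = 4*c**3 (a(c) = c*(c**2*4) = c*(4*c**2) = 4*c**3)
L(n) = 0 (L(n) = (n/n - 1)*(4*3**3 - 4) = (1 - 1)*(4*27 - 4) = 0*(108 - 4) = 0*104 = 0)
(0*L(-7))*(8 + 5)**2 = (0*0)*(8 + 5)**2 = 0*13**2 = 0*169 = 0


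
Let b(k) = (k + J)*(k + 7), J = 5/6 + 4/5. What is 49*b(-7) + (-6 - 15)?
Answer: -21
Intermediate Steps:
J = 49/30 (J = 5*(⅙) + 4*(⅕) = ⅚ + ⅘ = 49/30 ≈ 1.6333)
b(k) = (7 + k)*(49/30 + k) (b(k) = (k + 49/30)*(k + 7) = (49/30 + k)*(7 + k) = (7 + k)*(49/30 + k))
49*b(-7) + (-6 - 15) = 49*(343/30 + (-7)² + (259/30)*(-7)) + (-6 - 15) = 49*(343/30 + 49 - 1813/30) - 21 = 49*0 - 21 = 0 - 21 = -21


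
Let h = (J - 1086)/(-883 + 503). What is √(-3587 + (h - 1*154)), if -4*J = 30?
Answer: I*√539784870/380 ≈ 61.14*I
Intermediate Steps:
J = -15/2 (J = -¼*30 = -15/2 ≈ -7.5000)
h = 2187/760 (h = (-15/2 - 1086)/(-883 + 503) = -2187/2/(-380) = -2187/2*(-1/380) = 2187/760 ≈ 2.8776)
√(-3587 + (h - 1*154)) = √(-3587 + (2187/760 - 1*154)) = √(-3587 + (2187/760 - 154)) = √(-3587 - 114853/760) = √(-2840973/760) = I*√539784870/380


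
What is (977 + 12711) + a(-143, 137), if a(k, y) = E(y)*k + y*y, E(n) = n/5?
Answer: 142694/5 ≈ 28539.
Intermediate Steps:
E(n) = n/5 (E(n) = n*(⅕) = n/5)
a(k, y) = y² + k*y/5 (a(k, y) = (y/5)*k + y*y = k*y/5 + y² = y² + k*y/5)
(977 + 12711) + a(-143, 137) = (977 + 12711) + (⅕)*137*(-143 + 5*137) = 13688 + (⅕)*137*(-143 + 685) = 13688 + (⅕)*137*542 = 13688 + 74254/5 = 142694/5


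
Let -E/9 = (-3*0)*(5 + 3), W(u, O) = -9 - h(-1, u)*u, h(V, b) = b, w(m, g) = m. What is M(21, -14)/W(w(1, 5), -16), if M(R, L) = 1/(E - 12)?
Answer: 1/120 ≈ 0.0083333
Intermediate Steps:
W(u, O) = -9 - u² (W(u, O) = -9 - u*u = -9 - u²)
E = 0 (E = -9*(-3*0)*(5 + 3) = -0*8 = -9*0 = 0)
M(R, L) = -1/12 (M(R, L) = 1/(0 - 12) = 1/(-12) = -1/12)
M(21, -14)/W(w(1, 5), -16) = -1/(12*(-9 - 1*1²)) = -1/(12*(-9 - 1*1)) = -1/(12*(-9 - 1)) = -1/12/(-10) = -1/12*(-⅒) = 1/120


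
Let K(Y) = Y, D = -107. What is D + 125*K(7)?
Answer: 768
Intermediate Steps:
D + 125*K(7) = -107 + 125*7 = -107 + 875 = 768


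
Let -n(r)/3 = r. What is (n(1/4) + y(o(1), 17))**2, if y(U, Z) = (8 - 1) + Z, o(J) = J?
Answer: 8649/16 ≈ 540.56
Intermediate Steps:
n(r) = -3*r
y(U, Z) = 7 + Z
(n(1/4) + y(o(1), 17))**2 = (-3/4 + (7 + 17))**2 = (-3*1/4 + 24)**2 = (-3/4 + 24)**2 = (93/4)**2 = 8649/16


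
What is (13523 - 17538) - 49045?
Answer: -53060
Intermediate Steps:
(13523 - 17538) - 49045 = -4015 - 49045 = -53060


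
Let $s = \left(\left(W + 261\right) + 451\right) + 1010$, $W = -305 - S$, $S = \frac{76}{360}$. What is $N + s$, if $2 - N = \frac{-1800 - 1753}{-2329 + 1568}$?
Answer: $\frac{96853081}{68490} \approx 1414.1$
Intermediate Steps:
$S = \frac{19}{90}$ ($S = 76 \cdot \frac{1}{360} = \frac{19}{90} \approx 0.21111$)
$W = - \frac{27469}{90}$ ($W = -305 - \frac{19}{90} = - \frac{27469}{90} \approx -305.21$)
$N = - \frac{2031}{761}$ ($N = 2 - \frac{-1800 - 1753}{-2329 + 1568} = 2 - - \frac{3553}{-761} = 2 - \left(-3553\right) \left(- \frac{1}{761}\right) = 2 - \frac{3553}{761} = - \frac{2031}{761} \approx -2.6689$)
$s = \frac{127511}{90}$ ($s = \left(\left(- \frac{27469}{90} + 261\right) + 451\right) + 1010 = \left(- \frac{3979}{90} + 451\right) + 1010 = \frac{36611}{90} + 1010 = \frac{127511}{90} \approx 1416.8$)
$N + s = - \frac{2031}{761} + \frac{127511}{90} = \frac{96853081}{68490}$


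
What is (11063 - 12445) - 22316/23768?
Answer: -8217423/5942 ≈ -1382.9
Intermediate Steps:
(11063 - 12445) - 22316/23768 = -1382 - 22316*1/23768 = -1382 - 5579/5942 = -8217423/5942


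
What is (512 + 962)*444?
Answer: 654456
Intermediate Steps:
(512 + 962)*444 = 1474*444 = 654456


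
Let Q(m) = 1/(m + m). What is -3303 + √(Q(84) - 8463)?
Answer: -3303 + I*√59714886/84 ≈ -3303.0 + 91.995*I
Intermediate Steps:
Q(m) = 1/(2*m)
-3303 + √(Q(84) - 8463) = -3303 + √((½)/84 - 8463) = -3303 + √((½)*(1/84) - 8463) = -3303 + √(1/168 - 8463) = -3303 + √(-1421783/168) = -3303 + I*√59714886/84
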